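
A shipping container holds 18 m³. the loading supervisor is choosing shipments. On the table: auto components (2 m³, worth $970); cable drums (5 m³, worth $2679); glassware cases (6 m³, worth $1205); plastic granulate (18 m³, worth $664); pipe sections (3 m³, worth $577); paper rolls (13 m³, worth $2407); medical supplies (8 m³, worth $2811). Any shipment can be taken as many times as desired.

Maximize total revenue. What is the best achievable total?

9238

Taking the top-ratio shipments first gives auto components + 3×cable drums for 9007 (17 m³).
Dropping cable drums frees 5 m³; slotting in 3×auto components (6 m³) lifts the total to 9238 at 18 m³.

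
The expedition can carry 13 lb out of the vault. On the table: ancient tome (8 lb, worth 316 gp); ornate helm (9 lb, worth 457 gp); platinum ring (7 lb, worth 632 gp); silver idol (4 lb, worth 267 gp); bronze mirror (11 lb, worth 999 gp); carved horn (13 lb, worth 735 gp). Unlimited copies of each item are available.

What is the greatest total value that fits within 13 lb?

Bronze mirror uses 11 of the 13 lb and totals 999.
The spare 2 lb is too small for any remaining item, and no exchange beats 999.

999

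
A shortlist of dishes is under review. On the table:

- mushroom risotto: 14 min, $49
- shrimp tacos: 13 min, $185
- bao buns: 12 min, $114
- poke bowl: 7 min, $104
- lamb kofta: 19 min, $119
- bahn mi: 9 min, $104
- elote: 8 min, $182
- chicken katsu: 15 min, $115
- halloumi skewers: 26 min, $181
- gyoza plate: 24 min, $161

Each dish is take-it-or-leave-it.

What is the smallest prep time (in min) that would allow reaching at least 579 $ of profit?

Minimise min subject to total profit ≥ 579.
Taking shrimp tacos + bao buns + poke bowl + elote gives 585 (≥ 579) for 40 min.
No combination under 40 min hits 579.

40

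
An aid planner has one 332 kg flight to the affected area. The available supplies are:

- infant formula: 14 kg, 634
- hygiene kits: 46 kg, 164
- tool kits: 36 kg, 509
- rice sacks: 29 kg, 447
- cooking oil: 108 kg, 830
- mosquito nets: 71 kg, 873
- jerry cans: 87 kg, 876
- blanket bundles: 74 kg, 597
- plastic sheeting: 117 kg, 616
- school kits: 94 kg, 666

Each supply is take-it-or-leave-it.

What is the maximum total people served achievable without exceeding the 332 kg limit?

4005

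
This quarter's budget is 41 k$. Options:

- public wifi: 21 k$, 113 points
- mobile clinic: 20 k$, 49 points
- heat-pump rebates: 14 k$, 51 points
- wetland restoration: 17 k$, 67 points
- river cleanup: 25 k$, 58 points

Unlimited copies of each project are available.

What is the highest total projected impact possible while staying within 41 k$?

Density check — public wifi 5.38, wetland restoration 3.94, heat-pump rebates 3.64 are the best per k$.
Taking public wifi + wetland restoration: 38 k$ used, 180 in projected impact.

180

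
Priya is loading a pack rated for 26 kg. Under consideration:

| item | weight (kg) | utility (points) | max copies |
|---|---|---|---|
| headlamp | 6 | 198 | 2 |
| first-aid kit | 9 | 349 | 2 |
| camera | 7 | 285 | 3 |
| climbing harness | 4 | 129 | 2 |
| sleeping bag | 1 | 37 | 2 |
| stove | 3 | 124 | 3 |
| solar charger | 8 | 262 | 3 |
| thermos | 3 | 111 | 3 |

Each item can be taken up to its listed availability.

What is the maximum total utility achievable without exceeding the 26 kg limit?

1053

Filling by ratio: 2×camera + 2×sleeping bag + 3×stove for 1016, with 1 kg left unused.
The 2 kg tied up in 2×sleeping bag is better spent on thermos — total rises to 1053 (26 kg).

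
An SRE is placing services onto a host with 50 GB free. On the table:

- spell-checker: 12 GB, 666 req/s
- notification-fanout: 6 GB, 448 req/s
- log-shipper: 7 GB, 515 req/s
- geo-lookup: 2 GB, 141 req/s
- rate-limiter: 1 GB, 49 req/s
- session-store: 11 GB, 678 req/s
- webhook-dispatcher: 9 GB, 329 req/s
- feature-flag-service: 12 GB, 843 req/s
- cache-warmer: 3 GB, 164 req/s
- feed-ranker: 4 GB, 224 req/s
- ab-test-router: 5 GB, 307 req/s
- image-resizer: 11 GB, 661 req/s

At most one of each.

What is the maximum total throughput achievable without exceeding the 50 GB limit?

3335

Greedy by ratio would take notification-fanout + log-shipper + geo-lookup + session-store + feature-flag-service + cache-warmer + feed-ranker + ab-test-router: 50 GB used, total 3320.
But notification-fanout + log-shipper + geo-lookup + rate-limiter + session-store + feature-flag-service + image-resizer fits in 50 GB and reaches 3335.
Runner-up notification-fanout + log-shipper + geo-lookup + session-store + feature-flag-service + cache-warmer + feed-ranker + ab-test-router tops out at 3320.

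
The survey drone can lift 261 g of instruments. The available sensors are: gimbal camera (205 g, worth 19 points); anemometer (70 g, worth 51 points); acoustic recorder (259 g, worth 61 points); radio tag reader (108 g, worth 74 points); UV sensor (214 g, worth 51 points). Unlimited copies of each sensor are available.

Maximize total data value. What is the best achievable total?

176

A density-first pass picks 3×anemometer — 153 at 210 g.
Replace anemometer with radio tag reader: the trade gains 23 net, giving 176 at 248 g.
That's the maximum — no swap from here does better than 176.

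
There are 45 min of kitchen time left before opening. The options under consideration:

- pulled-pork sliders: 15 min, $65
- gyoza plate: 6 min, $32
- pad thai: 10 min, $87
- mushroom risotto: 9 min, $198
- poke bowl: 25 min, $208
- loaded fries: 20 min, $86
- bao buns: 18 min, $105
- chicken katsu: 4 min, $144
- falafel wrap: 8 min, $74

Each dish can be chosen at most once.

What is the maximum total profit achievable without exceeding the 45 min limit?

582

Density check — chicken katsu 36.00, mushroom risotto 22.00, falafel wrap 9.25 are the best per min.
Greedy by ratio would take gyoza plate + pad thai + mushroom risotto + chicken katsu + falafel wrap: 37 min used, total 535.
Replace pad thai and falafel wrap with poke bowl: the trade gains 47 net, giving 582 at 44 min.
The closest alternative, gyoza plate + mushroom risotto + bao buns + chicken katsu + falafel wrap, reaches only 553.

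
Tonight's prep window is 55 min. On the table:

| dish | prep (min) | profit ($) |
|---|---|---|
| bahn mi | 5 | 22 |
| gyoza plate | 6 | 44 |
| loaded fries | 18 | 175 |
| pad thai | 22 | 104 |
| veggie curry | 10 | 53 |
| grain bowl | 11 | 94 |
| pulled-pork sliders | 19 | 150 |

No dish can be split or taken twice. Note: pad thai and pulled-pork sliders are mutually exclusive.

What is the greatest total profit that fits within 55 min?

463

Best packing: gyoza plate + loaded fries + grain bowl + pulled-pork sliders — 54 min, 463 total.
That's the maximum — no feasible swap from here does better than 463.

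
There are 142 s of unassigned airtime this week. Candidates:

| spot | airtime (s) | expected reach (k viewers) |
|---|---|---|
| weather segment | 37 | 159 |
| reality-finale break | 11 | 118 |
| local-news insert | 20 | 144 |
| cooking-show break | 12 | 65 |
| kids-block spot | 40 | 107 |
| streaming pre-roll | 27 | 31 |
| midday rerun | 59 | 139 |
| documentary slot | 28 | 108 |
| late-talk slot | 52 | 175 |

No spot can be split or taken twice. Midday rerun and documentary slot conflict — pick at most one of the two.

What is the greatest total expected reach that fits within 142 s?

A density-first pass picks weather segment + reality-finale break + local-news insert + cooking-show break + streaming pre-roll + documentary slot — 625 at 135 s.
Dropping streaming pre-roll and documentary slot frees 55 s; slotting in late-talk slot (52 s) lifts the total to 661 at 132 s.
Next best is weather segment + reality-finale break + local-news insert + kids-block spot + documentary slot at 636 (136 s) — short by 25.

661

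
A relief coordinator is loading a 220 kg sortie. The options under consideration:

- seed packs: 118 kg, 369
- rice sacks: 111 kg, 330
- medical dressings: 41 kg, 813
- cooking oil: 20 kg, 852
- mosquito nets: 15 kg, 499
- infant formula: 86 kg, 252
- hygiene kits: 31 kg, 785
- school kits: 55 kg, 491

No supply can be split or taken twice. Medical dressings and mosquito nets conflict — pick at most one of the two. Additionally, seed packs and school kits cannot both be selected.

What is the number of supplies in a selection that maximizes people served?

4

Optimal total is 2941.
For example medical dressings + cooking oil + hygiene kits + school kits achieves it, using 147 kg.
Any selection reaching 2941 contains exactly 4 supplies.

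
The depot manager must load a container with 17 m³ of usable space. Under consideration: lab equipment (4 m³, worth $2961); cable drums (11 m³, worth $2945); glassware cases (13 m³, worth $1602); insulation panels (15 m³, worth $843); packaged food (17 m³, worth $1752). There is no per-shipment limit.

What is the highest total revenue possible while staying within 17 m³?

11844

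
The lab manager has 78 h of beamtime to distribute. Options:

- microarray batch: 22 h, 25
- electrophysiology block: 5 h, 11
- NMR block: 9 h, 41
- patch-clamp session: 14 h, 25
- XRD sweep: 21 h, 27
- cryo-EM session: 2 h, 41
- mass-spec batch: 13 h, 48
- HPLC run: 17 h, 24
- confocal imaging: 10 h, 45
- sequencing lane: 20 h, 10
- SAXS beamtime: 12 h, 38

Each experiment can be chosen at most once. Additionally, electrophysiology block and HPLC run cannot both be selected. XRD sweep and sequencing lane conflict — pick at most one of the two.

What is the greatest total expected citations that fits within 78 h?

Density check — cryo-EM session 20.50, NMR block 4.56, confocal imaging 4.50, mass-spec batch 3.69 are the best per h.
A density-first pass picks electrophysiology block + NMR block + patch-clamp session + cryo-EM session + mass-spec batch + confocal imaging + SAXS beamtime — 249 at 65 h.
Dropping electrophysiology block frees 5 h; slotting in HPLC run (17 h) lifts the total to 262 at 77 h.
Runner-up electrophysiology block + NMR block + XRD sweep + cryo-EM session + mass-spec batch + confocal imaging + SAXS beamtime tops out at 251.

262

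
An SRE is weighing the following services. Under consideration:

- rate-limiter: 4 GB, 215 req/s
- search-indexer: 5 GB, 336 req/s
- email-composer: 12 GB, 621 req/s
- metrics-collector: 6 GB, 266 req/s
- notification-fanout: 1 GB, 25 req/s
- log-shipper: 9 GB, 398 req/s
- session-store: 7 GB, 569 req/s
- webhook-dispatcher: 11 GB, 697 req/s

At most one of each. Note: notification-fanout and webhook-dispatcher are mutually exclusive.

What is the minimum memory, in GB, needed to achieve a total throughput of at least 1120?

Look for the lowest-memory combination reaching 1120.
rate-limiter + search-indexer + session-store reaches 1120 using 16 GB.
No combination under 16 GB hits 1120.

16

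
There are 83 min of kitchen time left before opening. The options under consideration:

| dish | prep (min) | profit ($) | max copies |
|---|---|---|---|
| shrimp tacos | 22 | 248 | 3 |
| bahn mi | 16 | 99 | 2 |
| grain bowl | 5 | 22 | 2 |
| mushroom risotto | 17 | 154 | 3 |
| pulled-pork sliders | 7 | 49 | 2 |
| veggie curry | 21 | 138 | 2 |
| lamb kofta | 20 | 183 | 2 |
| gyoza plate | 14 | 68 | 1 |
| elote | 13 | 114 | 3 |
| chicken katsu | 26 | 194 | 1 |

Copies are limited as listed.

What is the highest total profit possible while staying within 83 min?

898

The ratio ordering already packs tightly: 3×shrimp tacos + mushroom risotto, 83 min, 898.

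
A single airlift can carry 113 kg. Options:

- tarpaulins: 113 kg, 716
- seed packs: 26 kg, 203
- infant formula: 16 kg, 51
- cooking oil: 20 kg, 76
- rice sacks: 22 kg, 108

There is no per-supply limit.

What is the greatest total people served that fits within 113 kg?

Best packing: 4×seed packs — 104 kg, 812 total.

812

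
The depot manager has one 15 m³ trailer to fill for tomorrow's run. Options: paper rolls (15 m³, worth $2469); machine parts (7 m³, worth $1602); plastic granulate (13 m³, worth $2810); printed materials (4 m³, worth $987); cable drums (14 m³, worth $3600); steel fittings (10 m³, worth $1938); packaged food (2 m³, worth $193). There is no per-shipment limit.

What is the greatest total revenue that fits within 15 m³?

3600

Ranking by ratio (revenue/m³): cable drums 257.14, printed materials 246.75, machine parts 228.86.
Taking cable drums: 14 m³ used, 3600 in revenue.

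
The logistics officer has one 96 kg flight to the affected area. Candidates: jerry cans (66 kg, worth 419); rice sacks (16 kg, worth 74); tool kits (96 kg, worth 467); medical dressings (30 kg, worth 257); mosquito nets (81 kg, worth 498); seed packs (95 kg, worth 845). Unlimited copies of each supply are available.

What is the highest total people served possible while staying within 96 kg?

Best packing: seed packs — 95 kg, 845 total.
Every other selection either busts 96 kg or fails to beat 845.

845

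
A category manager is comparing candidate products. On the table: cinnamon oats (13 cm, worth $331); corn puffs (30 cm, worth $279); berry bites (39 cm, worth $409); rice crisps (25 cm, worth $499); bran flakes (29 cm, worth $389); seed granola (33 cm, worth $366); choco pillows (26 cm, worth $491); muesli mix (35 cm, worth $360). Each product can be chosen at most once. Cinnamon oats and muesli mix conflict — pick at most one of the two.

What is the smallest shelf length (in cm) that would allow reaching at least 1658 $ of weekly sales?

Need the lightest bundle worth ≥ 1658.
Taking cinnamon oats + rice crisps + bran flakes + choco pillows gives 1710 (≥ 1658) for 93 cm.
Any bundle with less than 93 cm falls short of 1658.

93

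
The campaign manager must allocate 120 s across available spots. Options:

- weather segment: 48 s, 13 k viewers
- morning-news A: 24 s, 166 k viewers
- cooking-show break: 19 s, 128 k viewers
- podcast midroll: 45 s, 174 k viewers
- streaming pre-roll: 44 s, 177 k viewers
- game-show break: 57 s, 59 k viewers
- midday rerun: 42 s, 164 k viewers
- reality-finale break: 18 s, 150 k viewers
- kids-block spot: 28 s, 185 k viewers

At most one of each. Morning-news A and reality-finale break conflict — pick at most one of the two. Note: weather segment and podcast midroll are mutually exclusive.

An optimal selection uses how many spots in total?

Best achievable expected reach is 656.
morning-news A + cooking-show break + streaming pre-roll + kids-block spot hits 656 at 115 s.
All optima have 4 spots.

4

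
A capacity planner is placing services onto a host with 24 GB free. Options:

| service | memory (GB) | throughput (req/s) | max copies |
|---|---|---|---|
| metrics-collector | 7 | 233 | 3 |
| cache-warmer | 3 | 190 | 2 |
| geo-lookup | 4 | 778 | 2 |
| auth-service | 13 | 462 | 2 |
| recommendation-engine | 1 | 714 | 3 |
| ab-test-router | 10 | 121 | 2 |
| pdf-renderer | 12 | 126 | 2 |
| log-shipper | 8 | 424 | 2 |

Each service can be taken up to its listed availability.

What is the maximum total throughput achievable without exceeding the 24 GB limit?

4312

Taking the top-ratio services first gives metrics-collector + 2×cache-warmer + 2×geo-lookup + 3×recommendation-engine for 4311 (24 GB).
Replace metrics-collector and cache-warmer with log-shipper: the trade gains 1 net, giving 4312 at 22 GB.
Every other selection either busts 24 GB or exceeds an availability limit or fails to beat 4312.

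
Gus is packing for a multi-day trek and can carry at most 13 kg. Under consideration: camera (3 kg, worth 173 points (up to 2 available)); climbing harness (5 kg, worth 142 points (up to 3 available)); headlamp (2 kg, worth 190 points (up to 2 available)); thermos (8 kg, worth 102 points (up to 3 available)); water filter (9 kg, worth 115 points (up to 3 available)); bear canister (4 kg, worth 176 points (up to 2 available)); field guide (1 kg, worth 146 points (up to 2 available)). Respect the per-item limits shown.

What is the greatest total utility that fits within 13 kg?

1021

Ranking by ratio (utility/kg): field guide 146.00, headlamp 95.00, camera 57.67.
Taking the top-ratio items first gives 2×camera + 2×headlamp + 2×field guide for 1018 (12 kg).
Replace camera with bear canister: the trade gains 3 net, giving 1021 at 13 kg.
Every other selection either busts 13 kg or exceeds an availability limit or fails to beat 1021.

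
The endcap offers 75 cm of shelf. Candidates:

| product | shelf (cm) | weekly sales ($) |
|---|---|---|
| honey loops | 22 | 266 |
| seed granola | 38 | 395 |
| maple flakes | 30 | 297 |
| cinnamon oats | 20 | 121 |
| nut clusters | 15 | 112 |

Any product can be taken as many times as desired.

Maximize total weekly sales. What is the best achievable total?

829

By weekly sales per cm: honey loops 12.09, seed granola 10.39, maple flakes 9.90, nut clusters 7.47 lead.
Taking the top-ratio products first gives 3×honey loops for 798 (66 cm).
The 22 cm tied up in honey loops is better spent on maple flakes — total rises to 829 (74 cm).
Nothing else within 75 cm beats 829.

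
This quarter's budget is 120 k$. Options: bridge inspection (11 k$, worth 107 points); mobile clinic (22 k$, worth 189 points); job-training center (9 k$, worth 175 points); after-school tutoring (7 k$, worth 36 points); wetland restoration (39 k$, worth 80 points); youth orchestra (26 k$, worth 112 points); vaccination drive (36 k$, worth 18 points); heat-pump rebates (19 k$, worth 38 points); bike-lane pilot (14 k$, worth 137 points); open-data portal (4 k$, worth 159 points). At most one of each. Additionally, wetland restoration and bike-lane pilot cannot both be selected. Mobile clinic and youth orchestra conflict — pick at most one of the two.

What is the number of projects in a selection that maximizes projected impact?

7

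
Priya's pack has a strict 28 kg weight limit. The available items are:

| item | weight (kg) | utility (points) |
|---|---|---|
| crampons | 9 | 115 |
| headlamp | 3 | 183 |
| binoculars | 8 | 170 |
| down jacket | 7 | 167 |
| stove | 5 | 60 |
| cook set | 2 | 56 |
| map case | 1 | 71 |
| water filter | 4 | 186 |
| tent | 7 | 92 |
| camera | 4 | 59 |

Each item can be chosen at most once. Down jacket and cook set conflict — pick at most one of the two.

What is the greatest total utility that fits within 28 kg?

837

Ranking by ratio (utility/kg): map case 71.00, headlamp 61.00, water filter 46.50, cook set 28.00.
Headlamp + binoculars + down jacket + stove + map case + water filter uses 28 of the 28 kg and totals 837.
No other feasible combination exceeds 837.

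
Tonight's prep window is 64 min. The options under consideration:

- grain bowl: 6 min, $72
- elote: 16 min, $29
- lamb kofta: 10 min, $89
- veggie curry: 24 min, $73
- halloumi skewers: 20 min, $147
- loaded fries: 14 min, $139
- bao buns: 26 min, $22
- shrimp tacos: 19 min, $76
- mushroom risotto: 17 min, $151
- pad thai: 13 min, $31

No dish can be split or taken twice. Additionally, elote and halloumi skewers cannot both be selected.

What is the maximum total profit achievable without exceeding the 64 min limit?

Taking the top-ratio dishes first gives grain bowl + lamb kofta + loaded fries + mushroom risotto + pad thai for 482 (60 min).
Dropping grain bowl and pad thai frees 19 min; slotting in halloumi skewers (20 min) lifts the total to 526 at 61 min.
Next best is grain bowl + halloumi skewers + loaded fries + mushroom risotto at 509 (57 min) — short by 17.

526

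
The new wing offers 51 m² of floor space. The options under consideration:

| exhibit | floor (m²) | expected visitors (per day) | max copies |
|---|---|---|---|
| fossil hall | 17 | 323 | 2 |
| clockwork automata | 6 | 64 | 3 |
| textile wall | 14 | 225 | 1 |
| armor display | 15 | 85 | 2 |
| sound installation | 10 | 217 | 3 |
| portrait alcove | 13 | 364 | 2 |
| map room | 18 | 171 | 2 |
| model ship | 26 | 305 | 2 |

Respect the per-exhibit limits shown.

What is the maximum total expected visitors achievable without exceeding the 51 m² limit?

1170

By expected visitors per m²: portrait alcove 28.00, sound installation 21.70, fossil hall 19.00 lead.
Greedy by ratio would take 2×sound installation + 2×portrait alcove: 46 m² used, total 1162.
The 10 m² tied up in sound installation is better spent on textile wall — total rises to 1170 (50 m²).
No other feasible combination exceeds 1170.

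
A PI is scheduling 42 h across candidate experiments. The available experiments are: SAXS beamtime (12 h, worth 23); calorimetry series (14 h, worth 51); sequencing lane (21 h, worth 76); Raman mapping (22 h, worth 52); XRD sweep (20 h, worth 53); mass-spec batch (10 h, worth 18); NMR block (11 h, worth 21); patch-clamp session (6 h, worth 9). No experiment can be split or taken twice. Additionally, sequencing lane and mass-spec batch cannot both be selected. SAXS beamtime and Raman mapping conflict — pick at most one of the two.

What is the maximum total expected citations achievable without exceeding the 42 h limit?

136

Density check — calorimetry series 3.64, sequencing lane 3.62, XRD sweep 2.65, Raman mapping 2.36 are the best per h.
The ratio ordering already packs tightly: calorimetry series + sequencing lane + patch-clamp session, 41 h, 136.
The closest alternative, sequencing lane + XRD sweep, reaches only 129.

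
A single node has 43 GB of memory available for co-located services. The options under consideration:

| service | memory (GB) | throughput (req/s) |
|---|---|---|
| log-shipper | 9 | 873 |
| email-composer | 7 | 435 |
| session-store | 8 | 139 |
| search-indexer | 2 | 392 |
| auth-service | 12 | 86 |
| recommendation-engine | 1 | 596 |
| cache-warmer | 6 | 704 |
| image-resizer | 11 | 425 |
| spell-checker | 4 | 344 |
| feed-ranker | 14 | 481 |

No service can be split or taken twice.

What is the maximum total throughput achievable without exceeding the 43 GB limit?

3825

Ranking by ratio (throughput/GB): recommendation-engine 596.00, search-indexer 196.00, cache-warmer 117.33.
Taking the top-ratio services first gives log-shipper + email-composer + search-indexer + recommendation-engine + cache-warmer + image-resizer + spell-checker for 3769 (40 GB).
The 11 GB tied up in image-resizer is better spent on feed-ranker — total rises to 3825 (43 GB).
The closest alternative, log-shipper + email-composer + search-indexer + recommendation-engine + cache-warmer + image-resizer + spell-checker, reaches only 3769.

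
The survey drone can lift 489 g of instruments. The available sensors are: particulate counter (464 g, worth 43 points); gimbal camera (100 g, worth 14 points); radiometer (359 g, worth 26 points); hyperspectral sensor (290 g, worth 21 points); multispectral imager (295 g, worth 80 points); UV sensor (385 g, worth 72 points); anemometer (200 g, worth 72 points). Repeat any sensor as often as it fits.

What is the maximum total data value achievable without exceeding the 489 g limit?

Density check — anemometer 0.36, multispectral imager 0.27, UV sensor 0.19 are the best per g.
Best packing: 2×anemometer — 400 g, 144 total.
That's the maximum — no swap from here does better than 144.

144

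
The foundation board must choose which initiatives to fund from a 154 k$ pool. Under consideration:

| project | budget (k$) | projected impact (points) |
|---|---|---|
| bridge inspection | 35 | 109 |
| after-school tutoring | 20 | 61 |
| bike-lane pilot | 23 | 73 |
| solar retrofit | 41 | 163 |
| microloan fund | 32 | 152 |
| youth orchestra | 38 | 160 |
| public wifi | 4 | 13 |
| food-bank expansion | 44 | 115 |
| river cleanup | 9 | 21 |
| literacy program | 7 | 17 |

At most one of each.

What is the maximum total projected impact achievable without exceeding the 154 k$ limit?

609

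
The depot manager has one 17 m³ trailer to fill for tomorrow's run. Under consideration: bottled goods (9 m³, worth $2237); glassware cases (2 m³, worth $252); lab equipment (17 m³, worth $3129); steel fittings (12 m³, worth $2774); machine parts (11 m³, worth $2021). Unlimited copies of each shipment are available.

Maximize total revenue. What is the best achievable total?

3278

By revenue per m³: bottled goods 248.56, steel fittings 231.17, lab equipment 184.06, machine parts 183.73 lead.
A density-first pass picks bottled goods + 4×glassware cases — 3245 at 17 m³.
Dropping bottled goods and 2×glassware cases frees 13 m³; slotting in steel fittings (12 m³) lifts the total to 3278 at 16 m³.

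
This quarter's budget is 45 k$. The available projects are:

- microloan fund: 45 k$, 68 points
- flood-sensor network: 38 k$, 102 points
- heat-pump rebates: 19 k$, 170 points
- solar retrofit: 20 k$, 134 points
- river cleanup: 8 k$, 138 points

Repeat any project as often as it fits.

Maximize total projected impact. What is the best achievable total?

Best packing: 5×river cleanup — 40 k$, 690 total.

690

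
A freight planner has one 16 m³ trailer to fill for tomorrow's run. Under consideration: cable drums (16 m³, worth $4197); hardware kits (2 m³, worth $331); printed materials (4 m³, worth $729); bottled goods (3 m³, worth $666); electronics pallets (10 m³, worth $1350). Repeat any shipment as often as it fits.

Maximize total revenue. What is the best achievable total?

4197

By revenue per m³: cable drums 262.31, bottled goods 222.00, printed materials 182.25 lead.
The ratio ordering already packs tightly: cable drums, 16 m³, 4197.
No other feasible combination exceeds 4197.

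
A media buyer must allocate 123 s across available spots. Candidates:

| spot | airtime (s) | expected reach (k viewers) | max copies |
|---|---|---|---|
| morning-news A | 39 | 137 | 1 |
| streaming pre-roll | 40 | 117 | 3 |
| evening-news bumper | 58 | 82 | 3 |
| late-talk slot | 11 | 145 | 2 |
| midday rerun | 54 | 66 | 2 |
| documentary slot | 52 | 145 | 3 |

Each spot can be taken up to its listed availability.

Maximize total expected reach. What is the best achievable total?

572

Density check — late-talk slot 13.18, morning-news A 3.51, streaming pre-roll 2.92, documentary slot 2.79 are the best per s.
A density-first pass picks morning-news A + streaming pre-roll + 2×late-talk slot — 544 at 101 s.
Dropping streaming pre-roll frees 40 s; slotting in documentary slot (52 s) lifts the total to 572 at 113 s.
That's the maximum — no swap from here does better than 572.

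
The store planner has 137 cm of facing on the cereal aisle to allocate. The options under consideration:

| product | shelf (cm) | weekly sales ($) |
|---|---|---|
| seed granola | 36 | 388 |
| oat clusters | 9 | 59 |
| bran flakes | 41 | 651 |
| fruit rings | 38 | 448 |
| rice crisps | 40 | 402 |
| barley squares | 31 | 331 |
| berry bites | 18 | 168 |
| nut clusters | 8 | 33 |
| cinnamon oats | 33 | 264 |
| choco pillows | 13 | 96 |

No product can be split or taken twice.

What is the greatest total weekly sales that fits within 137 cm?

A density-first pass picks seed granola + bran flakes + fruit rings + berry bites — 1655 at 133 cm.
Dropping seed granola frees 36 cm; slotting in rice crisps (40 cm) lifts the total to 1669 at 137 cm.
Next best is oat clusters + bran flakes + fruit rings + barley squares + berry bites at 1657 (137 cm) — short by 12.

1669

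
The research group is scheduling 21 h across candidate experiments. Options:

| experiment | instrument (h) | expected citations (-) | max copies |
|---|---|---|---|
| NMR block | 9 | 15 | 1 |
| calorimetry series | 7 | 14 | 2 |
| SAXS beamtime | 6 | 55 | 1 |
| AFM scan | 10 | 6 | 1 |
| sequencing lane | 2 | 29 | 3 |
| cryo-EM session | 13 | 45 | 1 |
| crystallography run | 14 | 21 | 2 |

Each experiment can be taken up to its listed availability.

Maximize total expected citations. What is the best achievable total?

Taking the top-ratio experiments first gives calorimetry series + SAXS beamtime + 3×sequencing lane for 156 (19 h).
The 7 h tied up in calorimetry series is better spent on NMR block — total rises to 157 (21 h).
Nothing else within 21 h beats 157.

157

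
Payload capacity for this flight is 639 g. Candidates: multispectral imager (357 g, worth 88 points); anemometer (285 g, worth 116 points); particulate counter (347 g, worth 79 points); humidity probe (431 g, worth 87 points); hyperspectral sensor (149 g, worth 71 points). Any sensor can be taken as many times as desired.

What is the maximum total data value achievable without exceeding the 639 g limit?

The ratio ordering already packs tightly: 4×hyperspectral sensor, 596 g, 284.
No other feasible combination exceeds 284.

284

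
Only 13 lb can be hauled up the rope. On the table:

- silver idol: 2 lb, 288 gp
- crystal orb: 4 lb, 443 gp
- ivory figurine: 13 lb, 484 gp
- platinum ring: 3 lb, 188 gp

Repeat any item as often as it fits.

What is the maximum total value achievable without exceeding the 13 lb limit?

1728

The ratio ordering already packs tightly: 6×silver idol, 12 lb, 1728.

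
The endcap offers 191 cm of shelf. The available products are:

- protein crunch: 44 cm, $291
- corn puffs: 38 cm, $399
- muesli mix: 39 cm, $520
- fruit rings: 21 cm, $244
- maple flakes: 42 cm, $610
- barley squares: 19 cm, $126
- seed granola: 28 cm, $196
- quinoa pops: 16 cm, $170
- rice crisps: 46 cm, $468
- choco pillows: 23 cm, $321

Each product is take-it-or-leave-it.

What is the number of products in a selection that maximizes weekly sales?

6

The maximum weekly sales within 191 cm is 2333.
For example muesli mix + fruit rings + maple flakes + quinoa pops + rice crisps + choco pillows achieves it, using 187 cm.
Every optimal selection uses 6 products.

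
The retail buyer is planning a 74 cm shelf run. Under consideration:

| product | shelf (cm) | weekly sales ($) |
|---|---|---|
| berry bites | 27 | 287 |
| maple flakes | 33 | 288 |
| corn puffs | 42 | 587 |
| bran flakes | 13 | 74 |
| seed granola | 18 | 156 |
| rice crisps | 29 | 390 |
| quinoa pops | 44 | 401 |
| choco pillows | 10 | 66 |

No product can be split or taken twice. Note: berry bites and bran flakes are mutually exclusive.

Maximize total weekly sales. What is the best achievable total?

977

Corn puffs + rice crisps uses 71 of the 74 cm and totals 977.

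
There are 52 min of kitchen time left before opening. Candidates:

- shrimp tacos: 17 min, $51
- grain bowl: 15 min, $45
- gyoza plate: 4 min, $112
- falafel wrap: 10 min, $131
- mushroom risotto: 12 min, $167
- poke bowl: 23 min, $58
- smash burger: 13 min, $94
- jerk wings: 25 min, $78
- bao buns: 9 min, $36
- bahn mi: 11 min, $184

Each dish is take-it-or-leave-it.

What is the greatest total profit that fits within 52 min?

Gyoza plate + falafel wrap + mushroom risotto + smash burger + bahn mi uses 50 of the 52 min and totals 688.

688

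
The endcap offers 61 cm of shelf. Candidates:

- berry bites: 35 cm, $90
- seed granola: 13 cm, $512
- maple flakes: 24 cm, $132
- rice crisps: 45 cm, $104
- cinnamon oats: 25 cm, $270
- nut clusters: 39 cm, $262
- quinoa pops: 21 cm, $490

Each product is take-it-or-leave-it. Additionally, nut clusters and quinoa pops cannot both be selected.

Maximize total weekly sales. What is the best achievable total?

1272

Best packing: seed granola + cinnamon oats + quinoa pops — 59 cm, 1272 total.
Nothing else feasible within 61 cm beats 1272.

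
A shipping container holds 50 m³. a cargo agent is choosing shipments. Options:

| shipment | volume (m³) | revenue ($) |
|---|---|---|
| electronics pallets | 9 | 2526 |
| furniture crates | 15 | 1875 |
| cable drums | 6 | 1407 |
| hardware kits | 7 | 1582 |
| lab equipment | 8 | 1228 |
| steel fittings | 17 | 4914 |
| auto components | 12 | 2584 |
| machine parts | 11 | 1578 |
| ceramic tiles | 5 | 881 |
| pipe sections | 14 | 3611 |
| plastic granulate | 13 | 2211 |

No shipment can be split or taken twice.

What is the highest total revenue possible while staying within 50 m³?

12691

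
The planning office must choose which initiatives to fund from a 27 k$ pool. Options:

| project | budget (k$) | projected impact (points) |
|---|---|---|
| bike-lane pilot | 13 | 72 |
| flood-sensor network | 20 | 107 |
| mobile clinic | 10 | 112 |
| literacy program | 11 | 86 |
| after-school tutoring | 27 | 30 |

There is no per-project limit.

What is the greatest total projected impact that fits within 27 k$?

224

By projected impact per k$: mobile clinic 11.20, literacy program 7.82, bike-lane pilot 5.54, flood-sensor network 5.35 lead.
Taking 2×mobile clinic: 20 k$ used, 224 in projected impact.
Nothing else within 27 k$ beats 224.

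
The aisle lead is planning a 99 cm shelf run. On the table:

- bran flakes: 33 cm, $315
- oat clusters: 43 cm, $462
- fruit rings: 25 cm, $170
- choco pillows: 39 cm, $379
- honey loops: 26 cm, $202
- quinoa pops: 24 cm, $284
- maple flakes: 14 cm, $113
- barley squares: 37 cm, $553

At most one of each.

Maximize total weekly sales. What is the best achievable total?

1152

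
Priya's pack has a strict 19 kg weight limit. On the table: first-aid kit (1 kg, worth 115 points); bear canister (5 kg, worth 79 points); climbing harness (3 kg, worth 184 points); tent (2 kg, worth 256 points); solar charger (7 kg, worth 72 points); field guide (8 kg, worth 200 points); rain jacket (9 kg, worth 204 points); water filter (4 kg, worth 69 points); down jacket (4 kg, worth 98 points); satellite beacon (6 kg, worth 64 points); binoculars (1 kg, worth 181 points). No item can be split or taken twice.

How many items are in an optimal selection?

Best achievable utility is 1034.
For example first-aid kit + climbing harness + tent + field guide + down jacket + binoculars achieves it, using 19 kg.
All optima have 6 items.

6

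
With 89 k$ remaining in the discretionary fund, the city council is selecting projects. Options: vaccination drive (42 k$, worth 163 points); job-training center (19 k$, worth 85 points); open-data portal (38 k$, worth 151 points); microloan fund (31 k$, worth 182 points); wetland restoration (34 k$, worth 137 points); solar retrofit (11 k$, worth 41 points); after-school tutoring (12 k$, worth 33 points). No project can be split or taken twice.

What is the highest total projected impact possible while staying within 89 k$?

Taking the top-ratio projects first gives job-training center + microloan fund + wetland restoration for 404 (84 k$).
Replace wetland restoration with open-data portal: the trade gains 14 net, giving 418 at 88 k$.
Every other selection either busts 89 k$ or fails to beat 418.

418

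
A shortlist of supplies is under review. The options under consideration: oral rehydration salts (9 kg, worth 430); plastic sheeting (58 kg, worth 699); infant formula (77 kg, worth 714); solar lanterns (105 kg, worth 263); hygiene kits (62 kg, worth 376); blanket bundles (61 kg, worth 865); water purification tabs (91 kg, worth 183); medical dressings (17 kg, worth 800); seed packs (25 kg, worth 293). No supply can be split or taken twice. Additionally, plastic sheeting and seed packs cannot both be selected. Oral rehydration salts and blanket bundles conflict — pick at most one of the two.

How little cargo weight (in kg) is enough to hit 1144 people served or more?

Look for the lowest-cargo combination reaching 1144.
Taking oral rehydration salts + medical dressings gives 1230 (≥ 1144) for 26 kg.
No combination under 26 kg hits 1144.

26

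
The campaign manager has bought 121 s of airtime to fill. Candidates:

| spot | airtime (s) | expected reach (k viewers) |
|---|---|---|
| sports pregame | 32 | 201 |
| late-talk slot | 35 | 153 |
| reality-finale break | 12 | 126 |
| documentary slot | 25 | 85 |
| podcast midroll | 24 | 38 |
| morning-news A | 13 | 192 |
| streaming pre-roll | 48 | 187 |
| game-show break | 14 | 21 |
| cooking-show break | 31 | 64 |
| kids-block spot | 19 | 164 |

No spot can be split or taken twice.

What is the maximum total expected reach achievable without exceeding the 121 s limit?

836

Ranking by ratio (expected reach/s): morning-news A 14.77, reality-finale break 10.50, kids-block spot 8.63, sports pregame 6.28.
Sports pregame + late-talk slot + reality-finale break + morning-news A + kids-block spot uses 111 of the 121 s and totals 836.
The closest alternative, sports pregame + reality-finale break + documentary slot + morning-news A + game-show break + kids-block spot, reaches only 789.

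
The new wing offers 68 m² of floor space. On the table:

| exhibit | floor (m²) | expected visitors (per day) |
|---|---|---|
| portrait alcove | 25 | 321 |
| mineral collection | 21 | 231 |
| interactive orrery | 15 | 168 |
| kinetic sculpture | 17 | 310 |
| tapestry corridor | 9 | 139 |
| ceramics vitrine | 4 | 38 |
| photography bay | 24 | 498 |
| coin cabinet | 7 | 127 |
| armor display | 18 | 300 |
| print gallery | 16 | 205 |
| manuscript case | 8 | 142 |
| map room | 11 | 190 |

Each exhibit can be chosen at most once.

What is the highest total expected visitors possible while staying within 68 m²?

1267

By expected visitors per m²: photography bay 20.75, kinetic sculpture 18.24, coin cabinet 18.14, manuscript case 17.75 lead.
The ratio ordering already packs tightly: kinetic sculpture + photography bay + coin cabinet + manuscript case + map room, 67 m², 1267.
That's the maximum — no swap from here does better than 1267.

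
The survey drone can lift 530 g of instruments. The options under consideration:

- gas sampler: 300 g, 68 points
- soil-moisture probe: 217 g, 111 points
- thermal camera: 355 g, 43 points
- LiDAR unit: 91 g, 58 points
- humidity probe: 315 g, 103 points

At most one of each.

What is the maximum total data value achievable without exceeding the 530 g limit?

179

Filling by ratio: soil-moisture probe + LiDAR unit for 169, with 222 g left unused.
Dropping LiDAR unit frees 91 g; slotting in gas sampler (300 g) lifts the total to 179 at 517 g.
An exhaustive check of the 32 subsets confirms 179.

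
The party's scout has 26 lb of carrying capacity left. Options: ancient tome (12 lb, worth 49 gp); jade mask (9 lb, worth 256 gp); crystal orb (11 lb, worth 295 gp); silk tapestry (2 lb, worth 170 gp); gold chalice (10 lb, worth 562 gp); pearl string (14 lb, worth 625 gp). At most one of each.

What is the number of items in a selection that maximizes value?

3

The maximum value within 26 lb is 1357.
silk tapestry + gold chalice + pearl string hits 1357 at 26 lb.
All optima have 3 items.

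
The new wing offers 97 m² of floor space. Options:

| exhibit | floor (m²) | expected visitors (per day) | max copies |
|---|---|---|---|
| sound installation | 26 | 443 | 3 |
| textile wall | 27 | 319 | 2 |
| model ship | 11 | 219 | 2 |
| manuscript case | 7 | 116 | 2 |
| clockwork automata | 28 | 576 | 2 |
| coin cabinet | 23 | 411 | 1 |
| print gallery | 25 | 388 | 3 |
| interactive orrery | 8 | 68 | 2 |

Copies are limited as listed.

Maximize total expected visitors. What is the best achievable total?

1898

A density-first pass picks 2×model ship + 2×manuscript case + 2×clockwork automata — 1822 at 92 m².
Replace model ship and manuscript case with coin cabinet: the trade gains 76 net, giving 1898 at 97 m².
No other feasible combination exceeds 1898.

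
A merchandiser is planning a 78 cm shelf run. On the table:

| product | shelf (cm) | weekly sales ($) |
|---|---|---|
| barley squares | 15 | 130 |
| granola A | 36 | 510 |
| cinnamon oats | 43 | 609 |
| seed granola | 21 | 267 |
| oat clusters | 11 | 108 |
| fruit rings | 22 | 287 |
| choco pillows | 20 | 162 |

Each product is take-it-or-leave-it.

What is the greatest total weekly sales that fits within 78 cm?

1004

By weekly sales per cm: granola A 14.17, cinnamon oats 14.16, fruit rings 13.05, seed granola 12.71 lead.
A density-first pass picks granola A + oat clusters + fruit rings — 905 at 69 cm.
The 36 cm tied up in granola A is better spent on cinnamon oats — total rises to 1004 (76 cm).
The closest alternative, cinnamon oats + seed granola + oat clusters, reaches only 984.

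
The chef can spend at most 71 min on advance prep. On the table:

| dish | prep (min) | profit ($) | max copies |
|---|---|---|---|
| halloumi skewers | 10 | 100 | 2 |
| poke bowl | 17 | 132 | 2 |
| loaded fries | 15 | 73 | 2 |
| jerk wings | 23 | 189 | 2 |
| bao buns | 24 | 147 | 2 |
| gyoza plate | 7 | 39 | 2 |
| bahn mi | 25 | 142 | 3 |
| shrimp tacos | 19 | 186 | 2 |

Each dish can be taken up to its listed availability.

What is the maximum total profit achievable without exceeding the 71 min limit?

A density-first pass picks 2×halloumi skewers + gyoza plate + 2×shrimp tacos — 611 at 65 min.
Replace halloumi skewers and gyoza plate with jerk wings: the trade gains 50 net, giving 661 at 71 min.

661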